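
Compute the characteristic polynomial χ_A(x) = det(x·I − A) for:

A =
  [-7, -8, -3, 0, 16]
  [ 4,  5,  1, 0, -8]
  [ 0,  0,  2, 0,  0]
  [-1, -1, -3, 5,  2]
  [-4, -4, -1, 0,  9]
x^5 - 14*x^4 + 70*x^3 - 152*x^2 + 145*x - 50

Expanding det(x·I − A) (e.g. by cofactor expansion or by noting that A is similar to its Jordan form J, which has the same characteristic polynomial as A) gives
  χ_A(x) = x^5 - 14*x^4 + 70*x^3 - 152*x^2 + 145*x - 50
which factors as (x - 5)^2*(x - 2)*(x - 1)^2. The eigenvalues (with algebraic multiplicities) are λ = 1 with multiplicity 2, λ = 2 with multiplicity 1, λ = 5 with multiplicity 2.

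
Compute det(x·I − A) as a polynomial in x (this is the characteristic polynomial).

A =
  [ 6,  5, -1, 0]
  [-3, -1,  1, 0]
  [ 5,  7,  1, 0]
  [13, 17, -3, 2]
x^4 - 8*x^3 + 24*x^2 - 32*x + 16

Expanding det(x·I − A) (e.g. by cofactor expansion or by noting that A is similar to its Jordan form J, which has the same characteristic polynomial as A) gives
  χ_A(x) = x^4 - 8*x^3 + 24*x^2 - 32*x + 16
which factors as (x - 2)^4. The eigenvalues (with algebraic multiplicities) are λ = 2 with multiplicity 4.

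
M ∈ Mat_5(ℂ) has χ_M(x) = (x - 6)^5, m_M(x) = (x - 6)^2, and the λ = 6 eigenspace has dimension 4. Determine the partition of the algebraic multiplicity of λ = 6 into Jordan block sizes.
Block sizes for λ = 6: [2, 1, 1, 1]

Step 1 — from the characteristic polynomial, algebraic multiplicity of λ = 6 is 5. From dim ker(M − (6)·I) = 4, there are exactly 4 Jordan blocks for λ = 6.
Step 2 — from the minimal polynomial, the factor (x − 6)^2 tells us the largest block for λ = 6 has size 2.
Step 3 — with total size 5, 4 blocks, and largest block 2, the block sizes (in nonincreasing order) are [2, 1, 1, 1].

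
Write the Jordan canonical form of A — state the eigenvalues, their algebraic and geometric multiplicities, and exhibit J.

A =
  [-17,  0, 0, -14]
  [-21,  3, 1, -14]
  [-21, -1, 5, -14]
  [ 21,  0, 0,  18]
J_1(-3) ⊕ J_2(4) ⊕ J_1(4)

The characteristic polynomial is
  det(x·I − A) = x^4 - 9*x^3 + 12*x^2 + 80*x - 192 = (x - 4)^3*(x + 3)

Eigenvalues and multiplicities (the geometric multiplicity of λ is n − rank(A − λI), which equals the number of Jordan blocks for λ):
  λ = -3: algebraic multiplicity = 1, geometric multiplicity = 1
  λ = 4: algebraic multiplicity = 3, geometric multiplicity = 2

Determining the block sizes for each eigenvalue:
  λ = -3: one block (gm = 1), so the single block has size am = 1 → block sizes [1]
  λ = 4: 2 blocks summing to 3 forces exactly one block of size 2 and the rest size 1 → block sizes [2, 1]

Assembling the blocks gives a Jordan form
J =
  [-3, 0, 0, 0]
  [ 0, 4, 1, 0]
  [ 0, 0, 4, 0]
  [ 0, 0, 0, 4]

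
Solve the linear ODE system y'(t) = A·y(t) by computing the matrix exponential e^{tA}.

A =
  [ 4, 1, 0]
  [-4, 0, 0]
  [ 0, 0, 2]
e^{tA} =
  [2*t*exp(2*t) + exp(2*t), t*exp(2*t), 0]
  [-4*t*exp(2*t), -2*t*exp(2*t) + exp(2*t), 0]
  [0, 0, exp(2*t)]

Strategy: write A = P · J · P⁻¹ where J is a Jordan canonical form, so e^{tA} = P · e^{tJ} · P⁻¹, and e^{tJ} can be computed block-by-block.

A has Jordan form
J =
  [2, 1, 0]
  [0, 2, 0]
  [0, 0, 2]
(up to reordering of blocks).

Per-block formulas:
  For a 1×1 block at λ = 2: exp(t · [2]) = [e^(2t)].
  For a 2×2 Jordan block J_2(2): exp(t · J_2(2)) = e^(2t)·(I + t·N), where N is the 2×2 nilpotent shift.

After assembling e^{tJ} and conjugating by P, we get:

e^{tA} =
  [2*t*exp(2*t) + exp(2*t), t*exp(2*t), 0]
  [-4*t*exp(2*t), -2*t*exp(2*t) + exp(2*t), 0]
  [0, 0, exp(2*t)]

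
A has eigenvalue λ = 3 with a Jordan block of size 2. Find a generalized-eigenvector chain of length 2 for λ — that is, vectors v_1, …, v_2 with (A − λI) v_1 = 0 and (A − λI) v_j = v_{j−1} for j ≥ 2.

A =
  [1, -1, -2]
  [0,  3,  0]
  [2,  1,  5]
A Jordan chain for λ = 3 of length 2:
v_1 = (-2, 0, 2)ᵀ
v_2 = (1, 0, 0)ᵀ

Let N = A − (3)·I. We want v_2 with N^2 v_2 = 0 but N^1 v_2 ≠ 0; then v_{j-1} := N · v_j for j = 2, …, 2.

Pick v_2 = (1, 0, 0)ᵀ.
Then v_1 = N · v_2 = (-2, 0, 2)ᵀ.

Sanity check: (A − (3)·I) v_1 = (0, 0, 0)ᵀ = 0. ✓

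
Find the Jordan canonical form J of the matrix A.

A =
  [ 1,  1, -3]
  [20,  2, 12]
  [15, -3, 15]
J_2(6) ⊕ J_1(6)

The characteristic polynomial is
  det(x·I − A) = x^3 - 18*x^2 + 108*x - 216 = (x - 6)^3

Eigenvalues and multiplicities (the geometric multiplicity of λ is n − rank(A − λI), which equals the number of Jordan blocks for λ):
  λ = 6: algebraic multiplicity = 3, geometric multiplicity = 2

Determining the block sizes for each eigenvalue:
  λ = 6: 2 blocks summing to 3 forces exactly one block of size 2 and the rest size 1 → block sizes [2, 1]

Assembling the blocks gives a Jordan form
J =
  [6, 1, 0]
  [0, 6, 0]
  [0, 0, 6]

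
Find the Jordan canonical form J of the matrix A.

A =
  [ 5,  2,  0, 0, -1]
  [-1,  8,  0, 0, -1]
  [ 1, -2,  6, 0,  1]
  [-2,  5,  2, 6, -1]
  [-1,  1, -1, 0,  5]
J_3(6) ⊕ J_2(6)

The characteristic polynomial is
  det(x·I − A) = x^5 - 30*x^4 + 360*x^3 - 2160*x^2 + 6480*x - 7776 = (x - 6)^5

Eigenvalues and multiplicities (the geometric multiplicity of λ is n − rank(A − λI), which equals the number of Jordan blocks for λ):
  λ = 6: algebraic multiplicity = 5, geometric multiplicity = 2

Determining the block sizes for each eigenvalue:
  λ = 6: with am = 5 and gm = 2, the partition is not yet determined (e.g. several partitions of 5 into 2 parts exist). Let N = A − (6)·I. Computing rank(N^1) = 3, rank(N^2) = 1, rank(N^3) = 0; the number of blocks of size ≥ j is rank(N^{j−1}) − rank(N^j), giving [2, 2, 1]. So we have 1 block(s) of size 3, 1 block(s) of size 2 → block sizes [3, 2]

Assembling the blocks gives a Jordan form
J =
  [6, 1, 0, 0, 0]
  [0, 6, 1, 0, 0]
  [0, 0, 6, 0, 0]
  [0, 0, 0, 6, 1]
  [0, 0, 0, 0, 6]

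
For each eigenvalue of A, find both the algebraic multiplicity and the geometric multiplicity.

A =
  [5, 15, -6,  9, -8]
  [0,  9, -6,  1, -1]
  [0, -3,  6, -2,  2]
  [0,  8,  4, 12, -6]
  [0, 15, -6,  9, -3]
λ = 5: alg = 1, geom = 1; λ = 6: alg = 4, geom = 2

Step 1 — factor the characteristic polynomial to read off the algebraic multiplicities:
  χ_A(x) = (x - 6)^4*(x - 5)

Step 2 — compute geometric multiplicities via the rank-nullity identity g(λ) = n − rank(A − λI):
  rank(A − (5)·I) = 4, so dim ker(A − (5)·I) = n − 4 = 1
  rank(A − (6)·I) = 3, so dim ker(A − (6)·I) = n − 3 = 2

Summary:
  λ = 5: algebraic multiplicity = 1, geometric multiplicity = 1
  λ = 6: algebraic multiplicity = 4, geometric multiplicity = 2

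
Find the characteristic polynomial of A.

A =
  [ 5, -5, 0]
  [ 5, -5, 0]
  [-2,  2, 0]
x^3

Expanding det(x·I − A) (e.g. by cofactor expansion or by noting that A is similar to its Jordan form J, which has the same characteristic polynomial as A) gives
  χ_A(x) = x^3
which factors as x^3. The eigenvalues (with algebraic multiplicities) are λ = 0 with multiplicity 3.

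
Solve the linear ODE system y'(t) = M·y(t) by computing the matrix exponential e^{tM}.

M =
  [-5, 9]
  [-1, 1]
e^{tM} =
  [-3*t*exp(-2*t) + exp(-2*t), 9*t*exp(-2*t)]
  [-t*exp(-2*t), 3*t*exp(-2*t) + exp(-2*t)]

Strategy: write M = P · J · P⁻¹ where J is a Jordan canonical form, so e^{tM} = P · e^{tJ} · P⁻¹, and e^{tJ} can be computed block-by-block.

M has Jordan form
J =
  [-2,  1]
  [ 0, -2]
(up to reordering of blocks).

Per-block formulas:
  For a 2×2 Jordan block J_2(-2): exp(t · J_2(-2)) = e^(-2t)·(I + t·N), where N is the 2×2 nilpotent shift.

After assembling e^{tJ} and conjugating by P, we get:

e^{tM} =
  [-3*t*exp(-2*t) + exp(-2*t), 9*t*exp(-2*t)]
  [-t*exp(-2*t), 3*t*exp(-2*t) + exp(-2*t)]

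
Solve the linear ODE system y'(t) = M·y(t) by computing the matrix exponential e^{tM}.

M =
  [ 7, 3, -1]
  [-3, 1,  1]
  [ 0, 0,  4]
e^{tM} =
  [3*t*exp(4*t) + exp(4*t), 3*t*exp(4*t), -t*exp(4*t)]
  [-3*t*exp(4*t), -3*t*exp(4*t) + exp(4*t), t*exp(4*t)]
  [0, 0, exp(4*t)]

Strategy: write M = P · J · P⁻¹ where J is a Jordan canonical form, so e^{tM} = P · e^{tJ} · P⁻¹, and e^{tJ} can be computed block-by-block.

M has Jordan form
J =
  [4, 1, 0]
  [0, 4, 0]
  [0, 0, 4]
(up to reordering of blocks).

Per-block formulas:
  For a 2×2 Jordan block J_2(4): exp(t · J_2(4)) = e^(4t)·(I + t·N), where N is the 2×2 nilpotent shift.
  For a 1×1 block at λ = 4: exp(t · [4]) = [e^(4t)].

After assembling e^{tJ} and conjugating by P, we get:

e^{tM} =
  [3*t*exp(4*t) + exp(4*t), 3*t*exp(4*t), -t*exp(4*t)]
  [-3*t*exp(4*t), -3*t*exp(4*t) + exp(4*t), t*exp(4*t)]
  [0, 0, exp(4*t)]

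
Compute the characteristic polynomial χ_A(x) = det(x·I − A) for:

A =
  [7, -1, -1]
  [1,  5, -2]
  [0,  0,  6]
x^3 - 18*x^2 + 108*x - 216

Expanding det(x·I − A) (e.g. by cofactor expansion or by noting that A is similar to its Jordan form J, which has the same characteristic polynomial as A) gives
  χ_A(x) = x^3 - 18*x^2 + 108*x - 216
which factors as (x - 6)^3. The eigenvalues (with algebraic multiplicities) are λ = 6 with multiplicity 3.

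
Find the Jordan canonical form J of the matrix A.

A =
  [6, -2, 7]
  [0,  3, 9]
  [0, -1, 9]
J_3(6)

The characteristic polynomial is
  det(x·I − A) = x^3 - 18*x^2 + 108*x - 216 = (x - 6)^3

Eigenvalues and multiplicities (the geometric multiplicity of λ is n − rank(A − λI), which equals the number of Jordan blocks for λ):
  λ = 6: algebraic multiplicity = 3, geometric multiplicity = 1

Determining the block sizes for each eigenvalue:
  λ = 6: one block (gm = 1), so the single block has size am = 3 → block sizes [3]

Assembling the blocks gives a Jordan form
J =
  [6, 1, 0]
  [0, 6, 1]
  [0, 0, 6]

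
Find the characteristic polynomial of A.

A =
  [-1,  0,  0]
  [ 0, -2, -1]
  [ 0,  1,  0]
x^3 + 3*x^2 + 3*x + 1

Expanding det(x·I − A) (e.g. by cofactor expansion or by noting that A is similar to its Jordan form J, which has the same characteristic polynomial as A) gives
  χ_A(x) = x^3 + 3*x^2 + 3*x + 1
which factors as (x + 1)^3. The eigenvalues (with algebraic multiplicities) are λ = -1 with multiplicity 3.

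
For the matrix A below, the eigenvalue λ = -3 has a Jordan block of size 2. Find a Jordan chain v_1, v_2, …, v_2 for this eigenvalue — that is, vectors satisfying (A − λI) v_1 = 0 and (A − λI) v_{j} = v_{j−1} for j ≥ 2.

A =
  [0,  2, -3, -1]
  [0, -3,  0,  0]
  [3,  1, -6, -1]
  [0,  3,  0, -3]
A Jordan chain for λ = -3 of length 2:
v_1 = (3, 0, 3, 0)ᵀ
v_2 = (1, 0, 0, 0)ᵀ

Let N = A − (-3)·I. We want v_2 with N^2 v_2 = 0 but N^1 v_2 ≠ 0; then v_{j-1} := N · v_j for j = 2, …, 2.

Pick v_2 = (1, 0, 0, 0)ᵀ.
Then v_1 = N · v_2 = (3, 0, 3, 0)ᵀ.

Sanity check: (A − (-3)·I) v_1 = (0, 0, 0, 0)ᵀ = 0. ✓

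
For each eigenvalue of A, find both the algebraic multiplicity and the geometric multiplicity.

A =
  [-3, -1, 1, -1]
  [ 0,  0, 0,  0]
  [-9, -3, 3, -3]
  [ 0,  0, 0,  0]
λ = 0: alg = 4, geom = 3

Step 1 — factor the characteristic polynomial to read off the algebraic multiplicities:
  χ_A(x) = x^4

Step 2 — compute geometric multiplicities via the rank-nullity identity g(λ) = n − rank(A − λI):
  rank(A − (0)·I) = 1, so dim ker(A − (0)·I) = n − 1 = 3

Summary:
  λ = 0: algebraic multiplicity = 4, geometric multiplicity = 3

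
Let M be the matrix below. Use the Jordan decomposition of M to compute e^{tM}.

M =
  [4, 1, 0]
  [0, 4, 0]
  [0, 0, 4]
e^{tM} =
  [exp(4*t), t*exp(4*t), 0]
  [0, exp(4*t), 0]
  [0, 0, exp(4*t)]

Strategy: write M = P · J · P⁻¹ where J is a Jordan canonical form, so e^{tM} = P · e^{tJ} · P⁻¹, and e^{tJ} can be computed block-by-block.

M has Jordan form
J =
  [4, 1, 0]
  [0, 4, 0]
  [0, 0, 4]
(up to reordering of blocks).

Per-block formulas:
  For a 1×1 block at λ = 4: exp(t · [4]) = [e^(4t)].
  For a 2×2 Jordan block J_2(4): exp(t · J_2(4)) = e^(4t)·(I + t·N), where N is the 2×2 nilpotent shift.

After assembling e^{tJ} and conjugating by P, we get:

e^{tM} =
  [exp(4*t), t*exp(4*t), 0]
  [0, exp(4*t), 0]
  [0, 0, exp(4*t)]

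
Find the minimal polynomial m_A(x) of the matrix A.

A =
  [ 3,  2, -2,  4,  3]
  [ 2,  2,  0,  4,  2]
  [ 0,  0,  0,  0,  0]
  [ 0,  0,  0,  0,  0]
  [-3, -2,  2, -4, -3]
x^3 - 2*x^2

The characteristic polynomial is χ_A(x) = x^4*(x - 2), so the eigenvalues are known. The minimal polynomial is
  m_A(x) = Π_λ (x − λ)^{k_λ}
where k_λ is the size of the *largest* Jordan block for λ (equivalently, the smallest k with (A − λI)^k v = 0 for every generalised eigenvector v of λ).

  λ = 0: largest Jordan block has size 2, contributing (x − 0)^2
  λ = 2: largest Jordan block has size 1, contributing (x − 2)

So m_A(x) = x^2*(x - 2) = x^3 - 2*x^2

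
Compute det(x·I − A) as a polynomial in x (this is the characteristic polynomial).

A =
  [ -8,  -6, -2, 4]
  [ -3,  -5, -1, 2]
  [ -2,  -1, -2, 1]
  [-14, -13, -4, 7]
x^4 + 8*x^3 + 24*x^2 + 32*x + 16

Expanding det(x·I − A) (e.g. by cofactor expansion or by noting that A is similar to its Jordan form J, which has the same characteristic polynomial as A) gives
  χ_A(x) = x^4 + 8*x^3 + 24*x^2 + 32*x + 16
which factors as (x + 2)^4. The eigenvalues (with algebraic multiplicities) are λ = -2 with multiplicity 4.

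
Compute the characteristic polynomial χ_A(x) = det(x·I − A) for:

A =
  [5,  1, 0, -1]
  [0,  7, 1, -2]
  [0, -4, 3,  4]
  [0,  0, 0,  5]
x^4 - 20*x^3 + 150*x^2 - 500*x + 625

Expanding det(x·I − A) (e.g. by cofactor expansion or by noting that A is similar to its Jordan form J, which has the same characteristic polynomial as A) gives
  χ_A(x) = x^4 - 20*x^3 + 150*x^2 - 500*x + 625
which factors as (x - 5)^4. The eigenvalues (with algebraic multiplicities) are λ = 5 with multiplicity 4.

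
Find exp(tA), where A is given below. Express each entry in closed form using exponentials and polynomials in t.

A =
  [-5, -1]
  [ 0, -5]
e^{tA} =
  [exp(-5*t), -t*exp(-5*t)]
  [0, exp(-5*t)]

Strategy: write A = P · J · P⁻¹ where J is a Jordan canonical form, so e^{tA} = P · e^{tJ} · P⁻¹, and e^{tJ} can be computed block-by-block.

A has Jordan form
J =
  [-5,  1]
  [ 0, -5]
(up to reordering of blocks).

Per-block formulas:
  For a 2×2 Jordan block J_2(-5): exp(t · J_2(-5)) = e^(-5t)·(I + t·N), where N is the 2×2 nilpotent shift.

After assembling e^{tJ} and conjugating by P, we get:

e^{tA} =
  [exp(-5*t), -t*exp(-5*t)]
  [0, exp(-5*t)]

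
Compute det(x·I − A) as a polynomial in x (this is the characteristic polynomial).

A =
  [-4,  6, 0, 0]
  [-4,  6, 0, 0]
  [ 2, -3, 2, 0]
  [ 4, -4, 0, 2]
x^4 - 6*x^3 + 12*x^2 - 8*x

Expanding det(x·I − A) (e.g. by cofactor expansion or by noting that A is similar to its Jordan form J, which has the same characteristic polynomial as A) gives
  χ_A(x) = x^4 - 6*x^3 + 12*x^2 - 8*x
which factors as x*(x - 2)^3. The eigenvalues (with algebraic multiplicities) are λ = 0 with multiplicity 1, λ = 2 with multiplicity 3.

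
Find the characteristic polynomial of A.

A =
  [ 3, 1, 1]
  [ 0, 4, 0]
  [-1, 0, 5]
x^3 - 12*x^2 + 48*x - 64

Expanding det(x·I − A) (e.g. by cofactor expansion or by noting that A is similar to its Jordan form J, which has the same characteristic polynomial as A) gives
  χ_A(x) = x^3 - 12*x^2 + 48*x - 64
which factors as (x - 4)^3. The eigenvalues (with algebraic multiplicities) are λ = 4 with multiplicity 3.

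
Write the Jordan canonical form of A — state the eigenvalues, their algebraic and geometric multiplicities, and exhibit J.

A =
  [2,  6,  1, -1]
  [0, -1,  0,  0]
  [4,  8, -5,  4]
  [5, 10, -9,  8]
J_1(-1) ⊕ J_1(-1) ⊕ J_2(3)

The characteristic polynomial is
  det(x·I − A) = x^4 - 4*x^3 - 2*x^2 + 12*x + 9 = (x - 3)^2*(x + 1)^2

Eigenvalues and multiplicities (the geometric multiplicity of λ is n − rank(A − λI), which equals the number of Jordan blocks for λ):
  λ = -1: algebraic multiplicity = 2, geometric multiplicity = 2
  λ = 3: algebraic multiplicity = 2, geometric multiplicity = 1

Determining the block sizes for each eigenvalue:
  λ = -1: gm = am = 2, so every block has size 1 → block sizes [1, 1]
  λ = 3: one block (gm = 1), so the single block has size am = 2 → block sizes [2]

Assembling the blocks gives a Jordan form
J =
  [-1,  0, 0, 0]
  [ 0, -1, 0, 0]
  [ 0,  0, 3, 1]
  [ 0,  0, 0, 3]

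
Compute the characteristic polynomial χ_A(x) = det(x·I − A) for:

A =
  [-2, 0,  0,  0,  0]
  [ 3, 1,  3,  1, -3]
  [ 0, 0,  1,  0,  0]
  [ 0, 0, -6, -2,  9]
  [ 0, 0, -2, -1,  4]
x^5 - 2*x^4 - 2*x^3 + 8*x^2 - 7*x + 2

Expanding det(x·I − A) (e.g. by cofactor expansion or by noting that A is similar to its Jordan form J, which has the same characteristic polynomial as A) gives
  χ_A(x) = x^5 - 2*x^4 - 2*x^3 + 8*x^2 - 7*x + 2
which factors as (x - 1)^4*(x + 2). The eigenvalues (with algebraic multiplicities) are λ = -2 with multiplicity 1, λ = 1 with multiplicity 4.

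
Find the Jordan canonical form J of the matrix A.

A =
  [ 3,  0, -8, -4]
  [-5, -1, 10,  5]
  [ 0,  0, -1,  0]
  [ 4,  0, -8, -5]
J_2(-1) ⊕ J_1(-1) ⊕ J_1(-1)

The characteristic polynomial is
  det(x·I − A) = x^4 + 4*x^3 + 6*x^2 + 4*x + 1 = (x + 1)^4

Eigenvalues and multiplicities (the geometric multiplicity of λ is n − rank(A − λI), which equals the number of Jordan blocks for λ):
  λ = -1: algebraic multiplicity = 4, geometric multiplicity = 3

Determining the block sizes for each eigenvalue:
  λ = -1: 3 blocks summing to 4 forces exactly one block of size 2 and the rest size 1 → block sizes [2, 1, 1]

Assembling the blocks gives a Jordan form
J =
  [-1,  1,  0,  0]
  [ 0, -1,  0,  0]
  [ 0,  0, -1,  0]
  [ 0,  0,  0, -1]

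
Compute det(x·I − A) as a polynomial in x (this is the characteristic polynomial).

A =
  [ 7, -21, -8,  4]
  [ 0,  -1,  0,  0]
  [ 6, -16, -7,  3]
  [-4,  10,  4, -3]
x^4 + 4*x^3 + 6*x^2 + 4*x + 1

Expanding det(x·I − A) (e.g. by cofactor expansion or by noting that A is similar to its Jordan form J, which has the same characteristic polynomial as A) gives
  χ_A(x) = x^4 + 4*x^3 + 6*x^2 + 4*x + 1
which factors as (x + 1)^4. The eigenvalues (with algebraic multiplicities) are λ = -1 with multiplicity 4.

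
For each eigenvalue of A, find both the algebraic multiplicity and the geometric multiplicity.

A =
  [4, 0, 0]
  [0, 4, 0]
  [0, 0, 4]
λ = 4: alg = 3, geom = 3

Step 1 — factor the characteristic polynomial to read off the algebraic multiplicities:
  χ_A(x) = (x - 4)^3

Step 2 — compute geometric multiplicities via the rank-nullity identity g(λ) = n − rank(A − λI):
  rank(A − (4)·I) = 0, so dim ker(A − (4)·I) = n − 0 = 3

Summary:
  λ = 4: algebraic multiplicity = 3, geometric multiplicity = 3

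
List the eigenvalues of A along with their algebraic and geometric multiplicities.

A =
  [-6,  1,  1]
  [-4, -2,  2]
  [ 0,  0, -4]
λ = -4: alg = 3, geom = 2

Step 1 — factor the characteristic polynomial to read off the algebraic multiplicities:
  χ_A(x) = (x + 4)^3

Step 2 — compute geometric multiplicities via the rank-nullity identity g(λ) = n − rank(A − λI):
  rank(A − (-4)·I) = 1, so dim ker(A − (-4)·I) = n − 1 = 2

Summary:
  λ = -4: algebraic multiplicity = 3, geometric multiplicity = 2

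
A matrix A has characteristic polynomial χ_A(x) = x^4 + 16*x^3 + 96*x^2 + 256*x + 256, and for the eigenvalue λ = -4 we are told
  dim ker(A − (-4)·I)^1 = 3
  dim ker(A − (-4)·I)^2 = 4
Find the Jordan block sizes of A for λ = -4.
Block sizes for λ = -4: [2, 1, 1]

From the dimensions of kernels of powers, the number of Jordan blocks of size at least j is d_j − d_{j−1} where d_j = dim ker(N^j) (with d_0 = 0). Computing the differences gives [3, 1].
The number of blocks of size exactly k is (#blocks of size ≥ k) − (#blocks of size ≥ k + 1), so the partition is: 2 block(s) of size 1, 1 block(s) of size 2.
In nonincreasing order the block sizes are [2, 1, 1].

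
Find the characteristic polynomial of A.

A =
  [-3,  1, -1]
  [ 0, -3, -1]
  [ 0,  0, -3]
x^3 + 9*x^2 + 27*x + 27

Expanding det(x·I − A) (e.g. by cofactor expansion or by noting that A is similar to its Jordan form J, which has the same characteristic polynomial as A) gives
  χ_A(x) = x^3 + 9*x^2 + 27*x + 27
which factors as (x + 3)^3. The eigenvalues (with algebraic multiplicities) are λ = -3 with multiplicity 3.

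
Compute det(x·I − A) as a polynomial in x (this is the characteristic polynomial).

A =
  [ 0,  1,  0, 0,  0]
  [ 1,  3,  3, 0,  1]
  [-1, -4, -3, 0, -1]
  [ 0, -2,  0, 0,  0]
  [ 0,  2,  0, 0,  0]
x^5

Expanding det(x·I − A) (e.g. by cofactor expansion or by noting that A is similar to its Jordan form J, which has the same characteristic polynomial as A) gives
  χ_A(x) = x^5
which factors as x^5. The eigenvalues (with algebraic multiplicities) are λ = 0 with multiplicity 5.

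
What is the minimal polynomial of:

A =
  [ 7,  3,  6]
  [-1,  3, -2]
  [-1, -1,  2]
x^2 - 8*x + 16

The characteristic polynomial is χ_A(x) = (x - 4)^3, so the eigenvalues are known. The minimal polynomial is
  m_A(x) = Π_λ (x − λ)^{k_λ}
where k_λ is the size of the *largest* Jordan block for λ (equivalently, the smallest k with (A − λI)^k v = 0 for every generalised eigenvector v of λ).

  λ = 4: largest Jordan block has size 2, contributing (x − 4)^2

So m_A(x) = (x - 4)^2 = x^2 - 8*x + 16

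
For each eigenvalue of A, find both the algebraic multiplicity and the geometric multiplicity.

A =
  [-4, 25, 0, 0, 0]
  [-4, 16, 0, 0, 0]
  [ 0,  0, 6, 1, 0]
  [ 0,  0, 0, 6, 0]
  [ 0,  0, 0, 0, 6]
λ = 6: alg = 5, geom = 3

Step 1 — factor the characteristic polynomial to read off the algebraic multiplicities:
  χ_A(x) = (x - 6)^5

Step 2 — compute geometric multiplicities via the rank-nullity identity g(λ) = n − rank(A − λI):
  rank(A − (6)·I) = 2, so dim ker(A − (6)·I) = n − 2 = 3

Summary:
  λ = 6: algebraic multiplicity = 5, geometric multiplicity = 3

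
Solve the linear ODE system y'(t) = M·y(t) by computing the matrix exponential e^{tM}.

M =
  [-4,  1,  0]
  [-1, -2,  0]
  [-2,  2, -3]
e^{tM} =
  [-t*exp(-3*t) + exp(-3*t), t*exp(-3*t), 0]
  [-t*exp(-3*t), t*exp(-3*t) + exp(-3*t), 0]
  [-2*t*exp(-3*t), 2*t*exp(-3*t), exp(-3*t)]

Strategy: write M = P · J · P⁻¹ where J is a Jordan canonical form, so e^{tM} = P · e^{tJ} · P⁻¹, and e^{tJ} can be computed block-by-block.

M has Jordan form
J =
  [-3,  1,  0]
  [ 0, -3,  0]
  [ 0,  0, -3]
(up to reordering of blocks).

Per-block formulas:
  For a 2×2 Jordan block J_2(-3): exp(t · J_2(-3)) = e^(-3t)·(I + t·N), where N is the 2×2 nilpotent shift.
  For a 1×1 block at λ = -3: exp(t · [-3]) = [e^(-3t)].

After assembling e^{tJ} and conjugating by P, we get:

e^{tM} =
  [-t*exp(-3*t) + exp(-3*t), t*exp(-3*t), 0]
  [-t*exp(-3*t), t*exp(-3*t) + exp(-3*t), 0]
  [-2*t*exp(-3*t), 2*t*exp(-3*t), exp(-3*t)]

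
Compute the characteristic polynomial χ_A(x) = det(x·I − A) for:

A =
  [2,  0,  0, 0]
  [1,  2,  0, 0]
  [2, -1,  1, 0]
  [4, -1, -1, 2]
x^4 - 7*x^3 + 18*x^2 - 20*x + 8

Expanding det(x·I − A) (e.g. by cofactor expansion or by noting that A is similar to its Jordan form J, which has the same characteristic polynomial as A) gives
  χ_A(x) = x^4 - 7*x^3 + 18*x^2 - 20*x + 8
which factors as (x - 2)^3*(x - 1). The eigenvalues (with algebraic multiplicities) are λ = 1 with multiplicity 1, λ = 2 with multiplicity 3.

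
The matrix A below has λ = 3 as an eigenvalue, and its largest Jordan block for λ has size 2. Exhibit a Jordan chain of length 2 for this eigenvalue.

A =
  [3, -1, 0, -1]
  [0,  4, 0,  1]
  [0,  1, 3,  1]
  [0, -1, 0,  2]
A Jordan chain for λ = 3 of length 2:
v_1 = (-1, 1, 1, -1)ᵀ
v_2 = (0, 1, 0, 0)ᵀ

Let N = A − (3)·I. We want v_2 with N^2 v_2 = 0 but N^1 v_2 ≠ 0; then v_{j-1} := N · v_j for j = 2, …, 2.

Pick v_2 = (0, 1, 0, 0)ᵀ.
Then v_1 = N · v_2 = (-1, 1, 1, -1)ᵀ.

Sanity check: (A − (3)·I) v_1 = (0, 0, 0, 0)ᵀ = 0. ✓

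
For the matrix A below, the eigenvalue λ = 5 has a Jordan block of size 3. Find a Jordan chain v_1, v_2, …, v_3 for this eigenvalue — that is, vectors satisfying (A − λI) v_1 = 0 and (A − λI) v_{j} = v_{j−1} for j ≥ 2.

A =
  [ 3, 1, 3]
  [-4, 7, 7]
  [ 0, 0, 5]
A Jordan chain for λ = 5 of length 3:
v_1 = (1, 2, 0)ᵀ
v_2 = (3, 7, 0)ᵀ
v_3 = (0, 0, 1)ᵀ

Let N = A − (5)·I. We want v_3 with N^3 v_3 = 0 but N^2 v_3 ≠ 0; then v_{j-1} := N · v_j for j = 3, …, 2.

Pick v_3 = (0, 0, 1)ᵀ.
Then v_2 = N · v_3 = (3, 7, 0)ᵀ.
Then v_1 = N · v_2 = (1, 2, 0)ᵀ.

Sanity check: (A − (5)·I) v_1 = (0, 0, 0)ᵀ = 0. ✓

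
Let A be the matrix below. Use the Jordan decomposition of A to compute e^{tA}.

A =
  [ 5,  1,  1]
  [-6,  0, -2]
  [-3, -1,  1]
e^{tA} =
  [3*t*exp(2*t) + exp(2*t), t*exp(2*t), t*exp(2*t)]
  [-6*t*exp(2*t), -2*t*exp(2*t) + exp(2*t), -2*t*exp(2*t)]
  [-3*t*exp(2*t), -t*exp(2*t), -t*exp(2*t) + exp(2*t)]

Strategy: write A = P · J · P⁻¹ where J is a Jordan canonical form, so e^{tA} = P · e^{tJ} · P⁻¹, and e^{tJ} can be computed block-by-block.

A has Jordan form
J =
  [2, 1, 0]
  [0, 2, 0]
  [0, 0, 2]
(up to reordering of blocks).

Per-block formulas:
  For a 1×1 block at λ = 2: exp(t · [2]) = [e^(2t)].
  For a 2×2 Jordan block J_2(2): exp(t · J_2(2)) = e^(2t)·(I + t·N), where N is the 2×2 nilpotent shift.

After assembling e^{tJ} and conjugating by P, we get:

e^{tA} =
  [3*t*exp(2*t) + exp(2*t), t*exp(2*t), t*exp(2*t)]
  [-6*t*exp(2*t), -2*t*exp(2*t) + exp(2*t), -2*t*exp(2*t)]
  [-3*t*exp(2*t), -t*exp(2*t), -t*exp(2*t) + exp(2*t)]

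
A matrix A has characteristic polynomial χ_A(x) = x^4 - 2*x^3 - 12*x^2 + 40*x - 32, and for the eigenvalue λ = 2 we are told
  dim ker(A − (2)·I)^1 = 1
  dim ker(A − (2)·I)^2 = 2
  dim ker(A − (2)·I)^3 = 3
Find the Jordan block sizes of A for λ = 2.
Block sizes for λ = 2: [3]

From the dimensions of kernels of powers, the number of Jordan blocks of size at least j is d_j − d_{j−1} where d_j = dim ker(N^j) (with d_0 = 0). Computing the differences gives [1, 1, 1].
The number of blocks of size exactly k is (#blocks of size ≥ k) − (#blocks of size ≥ k + 1), so the partition is: 1 block(s) of size 3.
In nonincreasing order the block sizes are [3].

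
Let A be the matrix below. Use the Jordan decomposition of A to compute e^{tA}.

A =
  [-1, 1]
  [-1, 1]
e^{tA} =
  [1 - t, t]
  [-t, t + 1]

Strategy: write A = P · J · P⁻¹ where J is a Jordan canonical form, so e^{tA} = P · e^{tJ} · P⁻¹, and e^{tJ} can be computed block-by-block.

A has Jordan form
J =
  [0, 1]
  [0, 0]
(up to reordering of blocks).

Per-block formulas:
  For a 2×2 Jordan block J_2(0): exp(t · J_2(0)) = e^(0t)·(I + t·N), where N is the 2×2 nilpotent shift.

After assembling e^{tJ} and conjugating by P, we get:

e^{tA} =
  [1 - t, t]
  [-t, t + 1]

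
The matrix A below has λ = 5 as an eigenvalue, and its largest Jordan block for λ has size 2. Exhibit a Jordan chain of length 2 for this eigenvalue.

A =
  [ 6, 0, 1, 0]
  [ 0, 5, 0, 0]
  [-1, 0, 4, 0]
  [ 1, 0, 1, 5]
A Jordan chain for λ = 5 of length 2:
v_1 = (1, 0, -1, 1)ᵀ
v_2 = (1, 0, 0, 0)ᵀ

Let N = A − (5)·I. We want v_2 with N^2 v_2 = 0 but N^1 v_2 ≠ 0; then v_{j-1} := N · v_j for j = 2, …, 2.

Pick v_2 = (1, 0, 0, 0)ᵀ.
Then v_1 = N · v_2 = (1, 0, -1, 1)ᵀ.

Sanity check: (A − (5)·I) v_1 = (0, 0, 0, 0)ᵀ = 0. ✓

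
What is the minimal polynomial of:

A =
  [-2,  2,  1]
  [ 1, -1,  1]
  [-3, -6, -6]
x^2 + 6*x + 9

The characteristic polynomial is χ_A(x) = (x + 3)^3, so the eigenvalues are known. The minimal polynomial is
  m_A(x) = Π_λ (x − λ)^{k_λ}
where k_λ is the size of the *largest* Jordan block for λ (equivalently, the smallest k with (A − λI)^k v = 0 for every generalised eigenvector v of λ).

  λ = -3: largest Jordan block has size 2, contributing (x + 3)^2

So m_A(x) = (x + 3)^2 = x^2 + 6*x + 9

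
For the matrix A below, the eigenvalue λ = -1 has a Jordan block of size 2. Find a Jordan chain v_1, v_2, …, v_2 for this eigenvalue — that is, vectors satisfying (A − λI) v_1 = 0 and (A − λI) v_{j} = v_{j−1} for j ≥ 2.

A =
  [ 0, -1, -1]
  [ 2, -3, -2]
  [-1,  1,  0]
A Jordan chain for λ = -1 of length 2:
v_1 = (1, 2, -1)ᵀ
v_2 = (1, 0, 0)ᵀ

Let N = A − (-1)·I. We want v_2 with N^2 v_2 = 0 but N^1 v_2 ≠ 0; then v_{j-1} := N · v_j for j = 2, …, 2.

Pick v_2 = (1, 0, 0)ᵀ.
Then v_1 = N · v_2 = (1, 2, -1)ᵀ.

Sanity check: (A − (-1)·I) v_1 = (0, 0, 0)ᵀ = 0. ✓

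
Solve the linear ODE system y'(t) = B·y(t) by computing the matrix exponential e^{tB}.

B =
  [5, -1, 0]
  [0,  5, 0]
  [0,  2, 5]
e^{tB} =
  [exp(5*t), -t*exp(5*t), 0]
  [0, exp(5*t), 0]
  [0, 2*t*exp(5*t), exp(5*t)]

Strategy: write B = P · J · P⁻¹ where J is a Jordan canonical form, so e^{tB} = P · e^{tJ} · P⁻¹, and e^{tJ} can be computed block-by-block.

B has Jordan form
J =
  [5, 1, 0]
  [0, 5, 0]
  [0, 0, 5]
(up to reordering of blocks).

Per-block formulas:
  For a 1×1 block at λ = 5: exp(t · [5]) = [e^(5t)].
  For a 2×2 Jordan block J_2(5): exp(t · J_2(5)) = e^(5t)·(I + t·N), where N is the 2×2 nilpotent shift.

After assembling e^{tJ} and conjugating by P, we get:

e^{tB} =
  [exp(5*t), -t*exp(5*t), 0]
  [0, exp(5*t), 0]
  [0, 2*t*exp(5*t), exp(5*t)]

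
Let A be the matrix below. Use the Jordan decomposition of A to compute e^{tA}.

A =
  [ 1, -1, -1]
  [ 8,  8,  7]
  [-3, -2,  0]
e^{tA} =
  [-t^2*exp(3*t)/2 - 2*t*exp(3*t) + exp(3*t), -t^2*exp(3*t)/2 - t*exp(3*t), -t^2*exp(3*t) - t*exp(3*t)]
  [3*t^2*exp(3*t)/2 + 8*t*exp(3*t), 3*t^2*exp(3*t)/2 + 5*t*exp(3*t) + exp(3*t), 3*t^2*exp(3*t) + 7*t*exp(3*t)]
  [-t^2*exp(3*t)/2 - 3*t*exp(3*t), -t^2*exp(3*t)/2 - 2*t*exp(3*t), -t^2*exp(3*t) - 3*t*exp(3*t) + exp(3*t)]

Strategy: write A = P · J · P⁻¹ where J is a Jordan canonical form, so e^{tA} = P · e^{tJ} · P⁻¹, and e^{tJ} can be computed block-by-block.

A has Jordan form
J =
  [3, 1, 0]
  [0, 3, 1]
  [0, 0, 3]
(up to reordering of blocks).

Per-block formulas:
  For a 3×3 Jordan block J_3(3): exp(t · J_3(3)) = e^(3t)·(I + t·N + (t^2/2)·N^2), where N is the 3×3 nilpotent shift.

After assembling e^{tJ} and conjugating by P, we get:

e^{tA} =
  [-t^2*exp(3*t)/2 - 2*t*exp(3*t) + exp(3*t), -t^2*exp(3*t)/2 - t*exp(3*t), -t^2*exp(3*t) - t*exp(3*t)]
  [3*t^2*exp(3*t)/2 + 8*t*exp(3*t), 3*t^2*exp(3*t)/2 + 5*t*exp(3*t) + exp(3*t), 3*t^2*exp(3*t) + 7*t*exp(3*t)]
  [-t^2*exp(3*t)/2 - 3*t*exp(3*t), -t^2*exp(3*t)/2 - 2*t*exp(3*t), -t^2*exp(3*t) - 3*t*exp(3*t) + exp(3*t)]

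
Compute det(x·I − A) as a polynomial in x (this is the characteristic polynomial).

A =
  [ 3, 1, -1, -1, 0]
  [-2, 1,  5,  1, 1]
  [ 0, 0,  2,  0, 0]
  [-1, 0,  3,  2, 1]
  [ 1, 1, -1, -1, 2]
x^5 - 10*x^4 + 40*x^3 - 80*x^2 + 80*x - 32

Expanding det(x·I − A) (e.g. by cofactor expansion or by noting that A is similar to its Jordan form J, which has the same characteristic polynomial as A) gives
  χ_A(x) = x^5 - 10*x^4 + 40*x^3 - 80*x^2 + 80*x - 32
which factors as (x - 2)^5. The eigenvalues (with algebraic multiplicities) are λ = 2 with multiplicity 5.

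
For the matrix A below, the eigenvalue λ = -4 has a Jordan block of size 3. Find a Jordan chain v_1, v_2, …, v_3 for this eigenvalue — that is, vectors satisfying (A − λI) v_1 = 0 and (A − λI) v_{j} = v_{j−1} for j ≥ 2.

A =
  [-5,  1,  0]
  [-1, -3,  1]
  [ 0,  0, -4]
A Jordan chain for λ = -4 of length 3:
v_1 = (1, 1, 0)ᵀ
v_2 = (0, 1, 0)ᵀ
v_3 = (0, 0, 1)ᵀ

Let N = A − (-4)·I. We want v_3 with N^3 v_3 = 0 but N^2 v_3 ≠ 0; then v_{j-1} := N · v_j for j = 3, …, 2.

Pick v_3 = (0, 0, 1)ᵀ.
Then v_2 = N · v_3 = (0, 1, 0)ᵀ.
Then v_1 = N · v_2 = (1, 1, 0)ᵀ.

Sanity check: (A − (-4)·I) v_1 = (0, 0, 0)ᵀ = 0. ✓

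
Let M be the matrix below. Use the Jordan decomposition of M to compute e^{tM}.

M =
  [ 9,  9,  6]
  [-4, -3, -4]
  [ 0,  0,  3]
e^{tM} =
  [6*t*exp(3*t) + exp(3*t), 9*t*exp(3*t), 6*t*exp(3*t)]
  [-4*t*exp(3*t), -6*t*exp(3*t) + exp(3*t), -4*t*exp(3*t)]
  [0, 0, exp(3*t)]

Strategy: write M = P · J · P⁻¹ where J is a Jordan canonical form, so e^{tM} = P · e^{tJ} · P⁻¹, and e^{tJ} can be computed block-by-block.

M has Jordan form
J =
  [3, 1, 0]
  [0, 3, 0]
  [0, 0, 3]
(up to reordering of blocks).

Per-block formulas:
  For a 2×2 Jordan block J_2(3): exp(t · J_2(3)) = e^(3t)·(I + t·N), where N is the 2×2 nilpotent shift.
  For a 1×1 block at λ = 3: exp(t · [3]) = [e^(3t)].

After assembling e^{tJ} and conjugating by P, we get:

e^{tM} =
  [6*t*exp(3*t) + exp(3*t), 9*t*exp(3*t), 6*t*exp(3*t)]
  [-4*t*exp(3*t), -6*t*exp(3*t) + exp(3*t), -4*t*exp(3*t)]
  [0, 0, exp(3*t)]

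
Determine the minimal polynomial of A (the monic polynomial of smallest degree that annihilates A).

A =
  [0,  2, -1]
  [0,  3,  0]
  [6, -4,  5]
x^2 - 5*x + 6

The characteristic polynomial is χ_A(x) = (x - 3)^2*(x - 2), so the eigenvalues are known. The minimal polynomial is
  m_A(x) = Π_λ (x − λ)^{k_λ}
where k_λ is the size of the *largest* Jordan block for λ (equivalently, the smallest k with (A − λI)^k v = 0 for every generalised eigenvector v of λ).

  λ = 2: largest Jordan block has size 1, contributing (x − 2)
  λ = 3: largest Jordan block has size 1, contributing (x − 3)

So m_A(x) = (x - 3)*(x - 2) = x^2 - 5*x + 6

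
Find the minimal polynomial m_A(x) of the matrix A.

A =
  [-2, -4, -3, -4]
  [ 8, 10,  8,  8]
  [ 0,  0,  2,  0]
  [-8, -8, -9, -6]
x^3 - 2*x^2 - 4*x + 8

The characteristic polynomial is χ_A(x) = (x - 2)^3*(x + 2), so the eigenvalues are known. The minimal polynomial is
  m_A(x) = Π_λ (x − λ)^{k_λ}
where k_λ is the size of the *largest* Jordan block for λ (equivalently, the smallest k with (A − λI)^k v = 0 for every generalised eigenvector v of λ).

  λ = -2: largest Jordan block has size 1, contributing (x + 2)
  λ = 2: largest Jordan block has size 2, contributing (x − 2)^2

So m_A(x) = (x - 2)^2*(x + 2) = x^3 - 2*x^2 - 4*x + 8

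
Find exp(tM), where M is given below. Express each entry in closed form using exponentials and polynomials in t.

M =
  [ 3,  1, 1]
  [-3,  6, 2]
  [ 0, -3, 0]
e^{tM} =
  [-3*t^2*exp(3*t)/2 + exp(3*t), t*exp(3*t), -t^2*exp(3*t)/2 + t*exp(3*t)]
  [-9*t^2*exp(3*t)/2 - 3*t*exp(3*t), 3*t*exp(3*t) + exp(3*t), -3*t^2*exp(3*t)/2 + 2*t*exp(3*t)]
  [9*t^2*exp(3*t)/2, -3*t*exp(3*t), 3*t^2*exp(3*t)/2 - 3*t*exp(3*t) + exp(3*t)]

Strategy: write M = P · J · P⁻¹ where J is a Jordan canonical form, so e^{tM} = P · e^{tJ} · P⁻¹, and e^{tJ} can be computed block-by-block.

M has Jordan form
J =
  [3, 1, 0]
  [0, 3, 1]
  [0, 0, 3]
(up to reordering of blocks).

Per-block formulas:
  For a 3×3 Jordan block J_3(3): exp(t · J_3(3)) = e^(3t)·(I + t·N + (t^2/2)·N^2), where N is the 3×3 nilpotent shift.

After assembling e^{tJ} and conjugating by P, we get:

e^{tM} =
  [-3*t^2*exp(3*t)/2 + exp(3*t), t*exp(3*t), -t^2*exp(3*t)/2 + t*exp(3*t)]
  [-9*t^2*exp(3*t)/2 - 3*t*exp(3*t), 3*t*exp(3*t) + exp(3*t), -3*t^2*exp(3*t)/2 + 2*t*exp(3*t)]
  [9*t^2*exp(3*t)/2, -3*t*exp(3*t), 3*t^2*exp(3*t)/2 - 3*t*exp(3*t) + exp(3*t)]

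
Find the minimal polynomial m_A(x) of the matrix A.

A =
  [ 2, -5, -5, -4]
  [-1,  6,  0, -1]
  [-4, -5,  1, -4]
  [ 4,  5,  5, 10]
x^3 - 13*x^2 + 48*x - 36

The characteristic polynomial is χ_A(x) = (x - 6)^3*(x - 1), so the eigenvalues are known. The minimal polynomial is
  m_A(x) = Π_λ (x − λ)^{k_λ}
where k_λ is the size of the *largest* Jordan block for λ (equivalently, the smallest k with (A − λI)^k v = 0 for every generalised eigenvector v of λ).

  λ = 1: largest Jordan block has size 1, contributing (x − 1)
  λ = 6: largest Jordan block has size 2, contributing (x − 6)^2

So m_A(x) = (x - 6)^2*(x - 1) = x^3 - 13*x^2 + 48*x - 36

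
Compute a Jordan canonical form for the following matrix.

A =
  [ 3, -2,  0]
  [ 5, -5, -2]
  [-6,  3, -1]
J_3(-1)

The characteristic polynomial is
  det(x·I − A) = x^3 + 3*x^2 + 3*x + 1 = (x + 1)^3

Eigenvalues and multiplicities (the geometric multiplicity of λ is n − rank(A − λI), which equals the number of Jordan blocks for λ):
  λ = -1: algebraic multiplicity = 3, geometric multiplicity = 1

Determining the block sizes for each eigenvalue:
  λ = -1: one block (gm = 1), so the single block has size am = 3 → block sizes [3]

Assembling the blocks gives a Jordan form
J =
  [-1,  1,  0]
  [ 0, -1,  1]
  [ 0,  0, -1]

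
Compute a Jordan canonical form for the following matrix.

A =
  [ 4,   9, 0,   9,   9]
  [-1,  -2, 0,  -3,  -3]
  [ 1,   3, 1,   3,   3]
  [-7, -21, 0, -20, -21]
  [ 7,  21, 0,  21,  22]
J_2(1) ⊕ J_1(1) ⊕ J_1(1) ⊕ J_1(1)

The characteristic polynomial is
  det(x·I − A) = x^5 - 5*x^4 + 10*x^3 - 10*x^2 + 5*x - 1 = (x - 1)^5

Eigenvalues and multiplicities (the geometric multiplicity of λ is n − rank(A − λI), which equals the number of Jordan blocks for λ):
  λ = 1: algebraic multiplicity = 5, geometric multiplicity = 4

Determining the block sizes for each eigenvalue:
  λ = 1: 4 blocks summing to 5 forces exactly one block of size 2 and the rest size 1 → block sizes [2, 1, 1, 1]

Assembling the blocks gives a Jordan form
J =
  [1, 1, 0, 0, 0]
  [0, 1, 0, 0, 0]
  [0, 0, 1, 0, 0]
  [0, 0, 0, 1, 0]
  [0, 0, 0, 0, 1]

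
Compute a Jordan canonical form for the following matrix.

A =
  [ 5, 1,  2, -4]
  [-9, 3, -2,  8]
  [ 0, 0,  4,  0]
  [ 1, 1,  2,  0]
J_2(2) ⊕ J_1(4) ⊕ J_1(4)

The characteristic polynomial is
  det(x·I − A) = x^4 - 12*x^3 + 52*x^2 - 96*x + 64 = (x - 4)^2*(x - 2)^2

Eigenvalues and multiplicities (the geometric multiplicity of λ is n − rank(A − λI), which equals the number of Jordan blocks for λ):
  λ = 2: algebraic multiplicity = 2, geometric multiplicity = 1
  λ = 4: algebraic multiplicity = 2, geometric multiplicity = 2

Determining the block sizes for each eigenvalue:
  λ = 2: one block (gm = 1), so the single block has size am = 2 → block sizes [2]
  λ = 4: gm = am = 2, so every block has size 1 → block sizes [1, 1]

Assembling the blocks gives a Jordan form
J =
  [2, 1, 0, 0]
  [0, 2, 0, 0]
  [0, 0, 4, 0]
  [0, 0, 0, 4]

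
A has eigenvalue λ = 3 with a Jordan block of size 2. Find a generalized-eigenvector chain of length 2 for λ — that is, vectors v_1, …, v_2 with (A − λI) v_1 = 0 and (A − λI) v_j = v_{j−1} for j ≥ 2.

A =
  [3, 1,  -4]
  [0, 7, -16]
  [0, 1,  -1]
A Jordan chain for λ = 3 of length 2:
v_1 = (1, 4, 1)ᵀ
v_2 = (0, 1, 0)ᵀ

Let N = A − (3)·I. We want v_2 with N^2 v_2 = 0 but N^1 v_2 ≠ 0; then v_{j-1} := N · v_j for j = 2, …, 2.

Pick v_2 = (0, 1, 0)ᵀ.
Then v_1 = N · v_2 = (1, 4, 1)ᵀ.

Sanity check: (A − (3)·I) v_1 = (0, 0, 0)ᵀ = 0. ✓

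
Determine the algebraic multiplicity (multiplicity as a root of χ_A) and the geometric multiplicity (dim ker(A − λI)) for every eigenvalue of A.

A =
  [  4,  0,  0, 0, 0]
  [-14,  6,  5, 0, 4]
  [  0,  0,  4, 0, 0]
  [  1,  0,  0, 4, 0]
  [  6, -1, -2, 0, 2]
λ = 4: alg = 5, geom = 2

Step 1 — factor the characteristic polynomial to read off the algebraic multiplicities:
  χ_A(x) = (x - 4)^5

Step 2 — compute geometric multiplicities via the rank-nullity identity g(λ) = n − rank(A − λI):
  rank(A − (4)·I) = 3, so dim ker(A − (4)·I) = n − 3 = 2

Summary:
  λ = 4: algebraic multiplicity = 5, geometric multiplicity = 2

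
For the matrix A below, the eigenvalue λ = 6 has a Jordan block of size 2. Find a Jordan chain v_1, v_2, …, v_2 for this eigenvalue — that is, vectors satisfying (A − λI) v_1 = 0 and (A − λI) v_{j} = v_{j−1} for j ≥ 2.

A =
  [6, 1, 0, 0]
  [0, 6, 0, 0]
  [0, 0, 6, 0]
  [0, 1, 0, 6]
A Jordan chain for λ = 6 of length 2:
v_1 = (1, 0, 0, 1)ᵀ
v_2 = (0, 1, 0, 0)ᵀ

Let N = A − (6)·I. We want v_2 with N^2 v_2 = 0 but N^1 v_2 ≠ 0; then v_{j-1} := N · v_j for j = 2, …, 2.

Pick v_2 = (0, 1, 0, 0)ᵀ.
Then v_1 = N · v_2 = (1, 0, 0, 1)ᵀ.

Sanity check: (A − (6)·I) v_1 = (0, 0, 0, 0)ᵀ = 0. ✓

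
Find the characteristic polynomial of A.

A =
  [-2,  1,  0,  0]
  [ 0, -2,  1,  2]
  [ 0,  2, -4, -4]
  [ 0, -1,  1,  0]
x^4 + 8*x^3 + 24*x^2 + 32*x + 16

Expanding det(x·I − A) (e.g. by cofactor expansion or by noting that A is similar to its Jordan form J, which has the same characteristic polynomial as A) gives
  χ_A(x) = x^4 + 8*x^3 + 24*x^2 + 32*x + 16
which factors as (x + 2)^4. The eigenvalues (with algebraic multiplicities) are λ = -2 with multiplicity 4.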